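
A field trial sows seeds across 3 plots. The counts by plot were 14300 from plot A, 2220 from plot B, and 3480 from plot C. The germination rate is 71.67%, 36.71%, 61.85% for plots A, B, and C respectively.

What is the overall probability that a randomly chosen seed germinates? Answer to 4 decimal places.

0.6608

Total: 14300 + 2220 + 3480 = 20000.
P(A) = 14300/20000 = 0.715. P(B) = 2220/20000 = 0.111. P(C) = 3480/20000 = 0.174.
Summing over the partition,
P(G) = P(G|A)·P(A) + P(G|B)·P(B) + P(G|C)·P(C)
      = 0.7167·0.715 + 0.3671·0.111 + 0.6185·0.174
      = 0.5124405 + 0.0407481 + 0.107619 = 0.6608076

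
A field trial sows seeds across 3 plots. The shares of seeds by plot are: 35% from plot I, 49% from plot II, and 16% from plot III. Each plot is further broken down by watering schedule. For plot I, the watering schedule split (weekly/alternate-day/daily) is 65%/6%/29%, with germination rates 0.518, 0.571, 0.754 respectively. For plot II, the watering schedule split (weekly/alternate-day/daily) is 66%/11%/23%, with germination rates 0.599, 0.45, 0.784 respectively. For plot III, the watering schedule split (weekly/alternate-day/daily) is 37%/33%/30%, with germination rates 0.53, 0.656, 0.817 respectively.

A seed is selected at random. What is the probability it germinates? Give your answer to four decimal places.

P(G|I) = 0.65·0.518 + 0.06·0.571 + 0.29·0.754 = 0.3367 + 0.03426 + 0.21866 = 0.58962
P(G|II) = 0.66·0.599 + 0.11·0.45 + 0.23·0.784 = 0.39534 + 0.0495 + 0.18032 = 0.62516
P(G|III) = 0.37·0.53 + 0.33·0.656 + 0.3·0.817 = 0.1961 + 0.21648 + 0.2451 = 0.65768
Then overall,
P(G) = 0.35·0.58962 + 0.49·0.62516 + 0.16·0.65768
      = 0.206367 + 0.3063284 + 0.1052288 = 0.6179242

0.6179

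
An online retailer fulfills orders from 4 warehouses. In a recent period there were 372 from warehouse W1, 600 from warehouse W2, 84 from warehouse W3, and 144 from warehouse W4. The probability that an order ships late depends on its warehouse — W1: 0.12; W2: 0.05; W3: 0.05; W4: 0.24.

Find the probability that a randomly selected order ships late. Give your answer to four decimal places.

Total: 372 + 600 + 84 + 144 = 1200.
P(W1) = 372/1200 = 0.31. P(W2) = 600/1200 = 0.5. P(W3) = 84/1200 = 0.07. P(W4) = 144/1200 = 0.12.
Using total probability over the partition,
P(L) = P(L|W1)·P(W1) + P(L|W2)·P(W2) + P(L|W3)·P(W3) + P(L|W4)·P(W4)
      = 0.12·0.31 + 0.05·0.5 + 0.05·0.07 + 0.24·0.12
      = 0.0372 + 0.025 + 0.0035 + 0.0288 = 0.0945

0.0945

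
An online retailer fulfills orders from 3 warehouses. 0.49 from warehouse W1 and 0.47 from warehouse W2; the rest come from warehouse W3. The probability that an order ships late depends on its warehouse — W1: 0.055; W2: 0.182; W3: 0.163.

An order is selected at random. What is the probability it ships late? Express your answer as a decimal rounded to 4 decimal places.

P(L) ≈ 0.1190

P(W3) = 1 − (0.49 + 0.47) = 0.04.
P(L) = P(L|W1)·P(W1) + P(L|W2)·P(W2) + P(L|W3)·P(W3)
      = 0.055·0.49 + 0.182·0.47 + 0.163·0.04
      = 0.02695 + 0.08554 + 0.00652 = 0.11901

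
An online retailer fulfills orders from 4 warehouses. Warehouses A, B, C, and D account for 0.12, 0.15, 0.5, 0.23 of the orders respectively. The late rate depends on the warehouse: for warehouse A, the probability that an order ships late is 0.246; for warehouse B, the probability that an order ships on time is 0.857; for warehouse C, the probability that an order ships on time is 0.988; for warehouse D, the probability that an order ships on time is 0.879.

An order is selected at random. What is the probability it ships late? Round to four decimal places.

0.0848

P(L|B) = 1 − 0.857 = 0.143.
P(L|C) = 1 − 0.988 = 0.012.
P(L|D) = 1 − 0.879 = 0.121.
By the law of total probability,
P(L) = P(L|A)·P(A) + P(L|B)·P(B) + P(L|C)·P(C) + P(L|D)·P(D)
      = 0.246·0.12 + 0.143·0.15 + 0.012·0.5 + 0.121·0.23
      = 0.02952 + 0.02145 + 0.006 + 0.02783 = 0.0848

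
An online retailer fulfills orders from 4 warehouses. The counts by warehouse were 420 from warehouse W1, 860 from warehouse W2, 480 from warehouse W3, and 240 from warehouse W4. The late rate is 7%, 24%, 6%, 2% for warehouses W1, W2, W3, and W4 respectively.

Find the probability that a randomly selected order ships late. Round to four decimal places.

P(L) ≈ 0.1347

Total: 420 + 860 + 480 + 240 = 2000.
P(W1) = 420/2000 = 0.21. P(W2) = 860/2000 = 0.43. P(W3) = 480/2000 = 0.24. P(W4) = 240/2000 = 0.12.
Using total probability over the partition,
P(L) = P(L|W1)·P(W1) + P(L|W2)·P(W2) + P(L|W3)·P(W3) + P(L|W4)·P(W4)
      = 0.07·0.21 + 0.24·0.43 + 0.06·0.24 + 0.02·0.12
      = 0.0147 + 0.1032 + 0.0144 + 0.0024 = 0.1347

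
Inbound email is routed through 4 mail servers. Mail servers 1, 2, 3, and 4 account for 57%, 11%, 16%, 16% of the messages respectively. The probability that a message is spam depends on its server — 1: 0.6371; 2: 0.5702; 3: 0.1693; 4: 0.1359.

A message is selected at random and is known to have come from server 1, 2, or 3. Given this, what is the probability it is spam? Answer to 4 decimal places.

Let J = {1, 2, 3}.
P(J) = 0.57 + 0.11 + 0.16 = 0.84.
P(S ∩ J) = 0.6371·0.57 + 0.5702·0.11 + 0.1693·0.16 = 0.363147 + 0.062722 + 0.027088 = 0.452957.
P(S | J) = 0.452957 / 0.84 = 0.539235…

0.5392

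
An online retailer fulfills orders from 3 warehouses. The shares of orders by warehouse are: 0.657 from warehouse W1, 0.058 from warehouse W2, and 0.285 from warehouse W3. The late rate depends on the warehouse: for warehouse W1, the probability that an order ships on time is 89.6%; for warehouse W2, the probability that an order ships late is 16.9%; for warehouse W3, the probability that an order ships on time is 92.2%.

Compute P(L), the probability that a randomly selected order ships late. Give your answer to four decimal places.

P(L|W1) = 1 − 0.896 = 0.104.
P(L|W3) = 1 − 0.922 = 0.078.
By the law of total probability,
P(L) = P(L|W1)·P(W1) + P(L|W2)·P(W2) + P(L|W3)·P(W3)
      = 0.104·0.657 + 0.169·0.058 + 0.078·0.285
      = 0.068328 + 0.009802 + 0.02223 = 0.10036

0.1004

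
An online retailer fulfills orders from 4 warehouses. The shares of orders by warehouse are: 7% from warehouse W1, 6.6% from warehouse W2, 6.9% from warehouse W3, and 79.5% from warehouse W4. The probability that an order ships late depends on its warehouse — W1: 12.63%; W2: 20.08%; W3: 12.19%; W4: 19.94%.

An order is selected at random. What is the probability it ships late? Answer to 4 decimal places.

P(L) = P(L|W1)·P(W1) + P(L|W2)·P(W2) + P(L|W3)·P(W3) + P(L|W4)·P(W4)
      = 0.1263·0.07 + 0.2008·0.066 + 0.1219·0.069 + 0.1994·0.795
      = 0.008841 + 0.0132528 + 0.0084111 + 0.158523 = 0.1890279

0.1890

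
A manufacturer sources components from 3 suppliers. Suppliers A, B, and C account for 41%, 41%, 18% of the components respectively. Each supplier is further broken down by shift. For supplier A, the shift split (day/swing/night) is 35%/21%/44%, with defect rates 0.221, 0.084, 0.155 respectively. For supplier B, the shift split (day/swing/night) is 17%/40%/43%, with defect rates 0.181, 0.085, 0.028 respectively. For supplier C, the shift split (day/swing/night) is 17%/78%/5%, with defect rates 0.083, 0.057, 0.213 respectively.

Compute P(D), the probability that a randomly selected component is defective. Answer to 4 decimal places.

0.1109

P(D|A) = 0.35·0.221 + 0.21·0.084 + 0.44·0.155 = 0.07735 + 0.01764 + 0.0682 = 0.16319
P(D|B) = 0.17·0.181 + 0.4·0.085 + 0.43·0.028 = 0.03077 + 0.034 + 0.01204 = 0.07681
P(D|C) = 0.17·0.083 + 0.78·0.057 + 0.05·0.213 = 0.01411 + 0.04446 + 0.01065 = 0.06922
Then overall,
P(D) = 0.41·0.16319 + 0.41·0.07681 + 0.18·0.06922
      = 0.0669079 + 0.0314921 + 0.0124596 = 0.1108596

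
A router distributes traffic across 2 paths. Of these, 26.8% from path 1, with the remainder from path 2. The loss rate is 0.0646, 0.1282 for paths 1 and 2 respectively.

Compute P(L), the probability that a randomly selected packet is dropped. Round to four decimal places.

P(L) ≈ 0.1112

P(2) = 1 − (0.268) = 0.732.
P(L) = P(L|1)·P(1) + P(L|2)·P(2)
      = 0.0646·0.268 + 0.1282·0.732
      = 0.0173128 + 0.0938424 = 0.1111552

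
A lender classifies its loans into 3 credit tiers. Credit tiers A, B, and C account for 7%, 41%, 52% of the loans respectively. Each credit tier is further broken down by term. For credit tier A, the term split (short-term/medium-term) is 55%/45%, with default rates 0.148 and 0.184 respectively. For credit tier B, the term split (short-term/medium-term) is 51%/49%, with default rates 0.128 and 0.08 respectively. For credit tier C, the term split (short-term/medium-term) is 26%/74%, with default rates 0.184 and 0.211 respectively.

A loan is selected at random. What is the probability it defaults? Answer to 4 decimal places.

0.1604

P(D|A) = 0.55·0.148 + 0.45·0.184 = 0.0814 + 0.0828 = 0.1642
P(D|B) = 0.51·0.128 + 0.49·0.08 = 0.06528 + 0.0392 = 0.10448
P(D|C) = 0.26·0.184 + 0.74·0.211 = 0.04784 + 0.15614 = 0.20398
Then overall,
P(D) = 0.07·0.1642 + 0.41·0.10448 + 0.52·0.20398
      = 0.011494 + 0.0428368 + 0.1060696 = 0.1604004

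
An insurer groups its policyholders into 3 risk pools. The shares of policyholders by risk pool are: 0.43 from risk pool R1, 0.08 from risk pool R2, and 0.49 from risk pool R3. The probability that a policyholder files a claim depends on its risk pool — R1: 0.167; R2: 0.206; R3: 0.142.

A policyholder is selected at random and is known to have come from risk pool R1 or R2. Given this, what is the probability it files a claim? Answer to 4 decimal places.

Let S = {R1, R2}.
P(S) = 0.43 + 0.08 = 0.51.
P(C ∩ S) = 0.167·0.43 + 0.206·0.08 = 0.07181 + 0.01648 = 0.08829.
P(C | S) = 0.08829 / 0.51 = 0.173118…

0.1731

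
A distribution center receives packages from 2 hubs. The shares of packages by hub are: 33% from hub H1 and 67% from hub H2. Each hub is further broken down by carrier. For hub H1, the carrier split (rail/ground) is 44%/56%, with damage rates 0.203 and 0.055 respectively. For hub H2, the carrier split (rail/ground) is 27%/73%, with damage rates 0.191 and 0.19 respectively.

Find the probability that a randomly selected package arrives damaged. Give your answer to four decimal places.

P(D) ≈ 0.1671

P(D|H1) = 0.44·0.203 + 0.56·0.055 = 0.08932 + 0.0308 = 0.12012
P(D|H2) = 0.27·0.191 + 0.73·0.19 = 0.05157 + 0.1387 = 0.19027
Then overall,
P(D) = 0.33·0.12012 + 0.67·0.19027
      = 0.0396396 + 0.1274809 = 0.1671205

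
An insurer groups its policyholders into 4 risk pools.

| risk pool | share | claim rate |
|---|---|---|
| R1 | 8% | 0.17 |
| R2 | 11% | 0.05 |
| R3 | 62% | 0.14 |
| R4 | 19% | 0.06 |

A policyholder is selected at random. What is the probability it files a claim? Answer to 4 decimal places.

By the law of total probability,
P(C) = P(C|R1)·P(R1) + P(C|R2)·P(R2) + P(C|R3)·P(R3) + P(C|R4)·P(R4)
      = 0.17·0.08 + 0.05·0.11 + 0.14·0.62 + 0.06·0.19
      = 0.0136 + 0.0055 + 0.0868 + 0.0114 = 0.1173

P(C) ≈ 0.1173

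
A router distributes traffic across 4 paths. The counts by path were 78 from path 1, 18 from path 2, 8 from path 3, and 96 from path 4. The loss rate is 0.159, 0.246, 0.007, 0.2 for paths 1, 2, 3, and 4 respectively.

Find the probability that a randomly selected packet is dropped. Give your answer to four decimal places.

Total: 78 + 18 + 8 + 96 = 200.
P(1) = 78/200 = 0.39. P(2) = 18/200 = 0.09. P(3) = 8/200 = 0.04. P(4) = 96/200 = 0.48.
P(L) = P(L|1)·P(1) + P(L|2)·P(2) + P(L|3)·P(3) + P(L|4)·P(4)
      = 0.159·0.39 + 0.246·0.09 + 0.007·0.04 + 0.2·0.48
      = 0.06201 + 0.02214 + 0.00028 + 0.096 = 0.18043

0.1804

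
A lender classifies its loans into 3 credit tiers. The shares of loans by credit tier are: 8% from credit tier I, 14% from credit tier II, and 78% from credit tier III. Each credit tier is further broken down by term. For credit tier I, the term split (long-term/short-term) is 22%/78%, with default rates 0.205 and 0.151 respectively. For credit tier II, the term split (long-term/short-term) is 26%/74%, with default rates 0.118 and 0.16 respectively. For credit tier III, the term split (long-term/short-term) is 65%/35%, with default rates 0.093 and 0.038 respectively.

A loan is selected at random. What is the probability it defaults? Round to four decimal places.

P(D) ≈ 0.0914

P(D|I) = 0.22·0.205 + 0.78·0.151 = 0.0451 + 0.11778 = 0.16288
P(D|II) = 0.26·0.118 + 0.74·0.16 = 0.03068 + 0.1184 = 0.14908
P(D|III) = 0.65·0.093 + 0.35·0.038 = 0.06045 + 0.0133 = 0.07375
By total probability over the outer partition,
P(D) = 0.08·0.16288 + 0.14·0.14908 + 0.78·0.07375
      = 0.0130304 + 0.0208712 + 0.057525 = 0.0914266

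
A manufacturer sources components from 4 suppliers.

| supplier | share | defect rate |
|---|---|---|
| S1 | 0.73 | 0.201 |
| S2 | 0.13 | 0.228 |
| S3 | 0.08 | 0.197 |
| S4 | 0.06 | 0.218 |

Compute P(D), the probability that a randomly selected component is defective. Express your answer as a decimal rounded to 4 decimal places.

P(D) = P(D|S1)·P(S1) + P(D|S2)·P(S2) + P(D|S3)·P(S3) + P(D|S4)·P(S4)
      = 0.201·0.73 + 0.228·0.13 + 0.197·0.08 + 0.218·0.06
      = 0.14673 + 0.02964 + 0.01576 + 0.01308 = 0.20521

P(D) ≈ 0.2052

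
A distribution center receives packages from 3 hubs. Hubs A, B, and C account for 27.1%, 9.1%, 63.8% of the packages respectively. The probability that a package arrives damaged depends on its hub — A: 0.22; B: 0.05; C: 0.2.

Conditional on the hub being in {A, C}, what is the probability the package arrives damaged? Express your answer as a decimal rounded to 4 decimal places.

Let S = {A, C}.
P(S) = 0.271 + 0.638 = 0.909.
P(D ∩ S) = 0.22·0.271 + 0.2·0.638 = 0.05962 + 0.1276 = 0.18722.
P(D | S) = 0.18722 / 0.909 = 0.205963…

P(D|S) ≈ 0.2060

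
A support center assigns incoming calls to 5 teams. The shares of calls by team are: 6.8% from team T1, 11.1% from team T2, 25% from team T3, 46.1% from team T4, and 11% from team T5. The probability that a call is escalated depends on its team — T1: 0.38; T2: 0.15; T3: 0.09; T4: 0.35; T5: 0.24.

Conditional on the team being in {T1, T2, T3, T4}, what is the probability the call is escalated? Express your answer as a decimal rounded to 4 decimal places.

Let S = {T1, T2, T3, T4}.
P(S) = 0.068 + 0.111 + 0.25 + 0.461 = 0.89.
P(E ∩ S) = 0.38·0.068 + 0.15·0.111 + 0.09·0.25 + 0.35·0.461 = 0.02584 + 0.01665 + 0.0225 + 0.16135 = 0.22634.
P(E | S) = 0.22634 / 0.89 = 0.254315…

0.2543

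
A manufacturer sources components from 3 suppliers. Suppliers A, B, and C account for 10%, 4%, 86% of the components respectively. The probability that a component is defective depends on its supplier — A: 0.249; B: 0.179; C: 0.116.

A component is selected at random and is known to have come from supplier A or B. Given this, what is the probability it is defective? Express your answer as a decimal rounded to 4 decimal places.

Let S = {A, B}.
P(S) = 0.1 + 0.04 = 0.14.
P(D ∩ S) = 0.249·0.1 + 0.179·0.04 = 0.0249 + 0.00716 = 0.03206.
P(D | S) = 0.03206 / 0.14 = 0.229000…

0.2290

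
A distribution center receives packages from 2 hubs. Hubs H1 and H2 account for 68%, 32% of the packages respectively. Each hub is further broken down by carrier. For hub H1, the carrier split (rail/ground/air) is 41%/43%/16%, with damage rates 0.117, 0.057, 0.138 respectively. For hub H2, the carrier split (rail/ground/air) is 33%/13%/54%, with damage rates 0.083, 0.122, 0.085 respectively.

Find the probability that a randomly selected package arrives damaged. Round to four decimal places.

0.0928

P(D|H1) = 0.41·0.117 + 0.43·0.057 + 0.16·0.138 = 0.04797 + 0.02451 + 0.02208 = 0.09456
P(D|H2) = 0.33·0.083 + 0.13·0.122 + 0.54·0.085 = 0.02739 + 0.01586 + 0.0459 = 0.08915
By total probability over the outer partition,
P(D) = 0.68·0.09456 + 0.32·0.08915
      = 0.0643008 + 0.028528 = 0.0928288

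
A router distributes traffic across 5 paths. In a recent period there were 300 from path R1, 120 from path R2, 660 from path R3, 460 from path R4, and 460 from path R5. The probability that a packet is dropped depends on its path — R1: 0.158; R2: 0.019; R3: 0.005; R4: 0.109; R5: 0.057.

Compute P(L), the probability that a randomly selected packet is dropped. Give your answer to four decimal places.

Total: 300 + 120 + 660 + 460 + 460 = 2000.
P(R1) = 300/2000 = 0.15. P(R2) = 120/2000 = 0.06. P(R3) = 660/2000 = 0.33. P(R4) = 460/2000 = 0.23. P(R5) = 460/2000 = 0.23.
Using total probability over the partition,
P(L) = P(L|R1)·P(R1) + P(L|R2)·P(R2) + P(L|R3)·P(R3) + P(L|R4)·P(R4) + P(L|R5)·P(R5)
      = 0.158·0.15 + 0.019·0.06 + 0.005·0.33 + 0.109·0.23 + 0.057·0.23
      = 0.0237 + 0.00114 + 0.00165 + 0.02507 + 0.01311 = 0.06467

0.0647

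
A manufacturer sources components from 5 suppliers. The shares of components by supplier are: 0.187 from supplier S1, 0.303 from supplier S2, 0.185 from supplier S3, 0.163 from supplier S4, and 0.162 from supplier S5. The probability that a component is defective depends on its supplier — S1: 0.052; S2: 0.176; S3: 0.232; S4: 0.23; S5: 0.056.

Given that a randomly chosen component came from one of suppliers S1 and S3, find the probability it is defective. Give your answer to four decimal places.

0.1415

Let S = {S1, S3}.
P(S) = 0.187 + 0.185 = 0.372.
P(D ∩ S) = 0.052·0.187 + 0.232·0.185 = 0.009724 + 0.04292 = 0.052644.
P(D | S) = 0.052644 / 0.372 = 0.141516…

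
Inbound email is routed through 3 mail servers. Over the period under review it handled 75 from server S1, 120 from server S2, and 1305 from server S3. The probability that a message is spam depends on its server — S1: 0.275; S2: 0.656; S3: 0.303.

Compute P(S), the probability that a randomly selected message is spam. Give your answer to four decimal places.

P(S) ≈ 0.3298

Total: 75 + 120 + 1305 = 1500.
P(S1) = 75/1500 = 0.05. P(S2) = 120/1500 = 0.08. P(S3) = 1305/1500 = 0.87.
P(S) = P(S|S1)·P(S1) + P(S|S2)·P(S2) + P(S|S3)·P(S3)
      = 0.275·0.05 + 0.656·0.08 + 0.303·0.87
      = 0.01375 + 0.05248 + 0.26361 = 0.32984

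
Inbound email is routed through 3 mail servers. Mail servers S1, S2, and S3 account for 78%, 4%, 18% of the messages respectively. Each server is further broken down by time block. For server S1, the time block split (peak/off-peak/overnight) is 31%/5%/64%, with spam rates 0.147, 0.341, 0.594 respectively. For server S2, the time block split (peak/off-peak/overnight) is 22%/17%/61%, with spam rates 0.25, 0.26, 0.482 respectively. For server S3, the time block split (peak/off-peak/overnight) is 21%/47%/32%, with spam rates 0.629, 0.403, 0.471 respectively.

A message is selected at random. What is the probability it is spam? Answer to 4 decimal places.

0.4461

P(S|S1) = 0.31·0.147 + 0.05·0.341 + 0.64·0.594 = 0.04557 + 0.01705 + 0.38016 = 0.44278
P(S|S2) = 0.22·0.25 + 0.17·0.26 + 0.61·0.482 = 0.055 + 0.0442 + 0.29402 = 0.39322
P(S|S3) = 0.21·0.629 + 0.47·0.403 + 0.32·0.471 = 0.13209 + 0.18941 + 0.15072 = 0.47222
By total probability over the outer partition,
P(S) = 0.78·0.44278 + 0.04·0.39322 + 0.18·0.47222
      = 0.3453684 + 0.0157288 + 0.0849996 = 0.4460968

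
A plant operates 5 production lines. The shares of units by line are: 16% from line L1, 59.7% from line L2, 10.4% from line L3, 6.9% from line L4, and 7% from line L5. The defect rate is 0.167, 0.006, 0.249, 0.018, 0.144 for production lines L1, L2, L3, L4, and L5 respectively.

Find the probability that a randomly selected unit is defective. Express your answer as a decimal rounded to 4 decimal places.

Summing over the partition,
P(D) = P(D|L1)·P(L1) + P(D|L2)·P(L2) + P(D|L3)·P(L3) + P(D|L4)·P(L4) + P(D|L5)·P(L5)
      = 0.167·0.16 + 0.006·0.597 + 0.249·0.104 + 0.018·0.069 + 0.144·0.07
      = 0.02672 + 0.003582 + 0.025896 + 0.001242 + 0.01008 = 0.06752

P(D) ≈ 0.0675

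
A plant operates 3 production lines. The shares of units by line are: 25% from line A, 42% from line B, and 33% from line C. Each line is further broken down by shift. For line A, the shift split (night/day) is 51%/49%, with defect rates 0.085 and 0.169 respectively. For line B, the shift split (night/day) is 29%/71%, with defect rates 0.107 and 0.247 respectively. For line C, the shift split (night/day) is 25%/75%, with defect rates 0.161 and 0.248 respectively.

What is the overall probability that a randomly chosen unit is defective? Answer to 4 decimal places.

P(D|A) = 0.51·0.085 + 0.49·0.169 = 0.04335 + 0.08281 = 0.12616
P(D|B) = 0.29·0.107 + 0.71·0.247 = 0.03103 + 0.17537 = 0.2064
P(D|C) = 0.25·0.161 + 0.75·0.248 = 0.04025 + 0.186 = 0.22625
By total probability over the outer partition,
P(D) = 0.25·0.12616 + 0.42·0.2064 + 0.33·0.22625
      = 0.03154 + 0.086688 + 0.0746625 = 0.1928905

P(D) ≈ 0.1929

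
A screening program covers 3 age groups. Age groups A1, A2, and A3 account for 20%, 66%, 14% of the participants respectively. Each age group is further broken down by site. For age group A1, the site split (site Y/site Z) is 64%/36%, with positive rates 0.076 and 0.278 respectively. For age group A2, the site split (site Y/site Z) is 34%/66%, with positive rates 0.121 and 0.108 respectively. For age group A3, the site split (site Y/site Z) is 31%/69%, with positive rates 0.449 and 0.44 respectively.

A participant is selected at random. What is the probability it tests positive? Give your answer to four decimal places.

0.1659

P(T|A1) = 0.64·0.076 + 0.36·0.278 = 0.04864 + 0.10008 = 0.14872
P(T|A2) = 0.34·0.121 + 0.66·0.108 = 0.04114 + 0.07128 = 0.11242
P(T|A3) = 0.31·0.449 + 0.69·0.44 = 0.13919 + 0.3036 = 0.44279
Then overall,
P(T) = 0.2·0.14872 + 0.66·0.11242 + 0.14·0.44279
      = 0.029744 + 0.0741972 + 0.0619906 = 0.1659318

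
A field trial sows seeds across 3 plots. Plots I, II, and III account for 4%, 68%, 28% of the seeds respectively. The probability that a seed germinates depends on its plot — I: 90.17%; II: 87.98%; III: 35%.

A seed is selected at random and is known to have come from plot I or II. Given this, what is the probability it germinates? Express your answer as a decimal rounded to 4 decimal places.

P(G|S) ≈ 0.8810

Let S = {I, II}.
P(S) = 0.04 + 0.68 = 0.72.
P(G ∩ S) = 0.9017·0.04 + 0.8798·0.68 = 0.036068 + 0.598264 = 0.634332.
P(G | S) = 0.634332 / 0.72 = 0.881017…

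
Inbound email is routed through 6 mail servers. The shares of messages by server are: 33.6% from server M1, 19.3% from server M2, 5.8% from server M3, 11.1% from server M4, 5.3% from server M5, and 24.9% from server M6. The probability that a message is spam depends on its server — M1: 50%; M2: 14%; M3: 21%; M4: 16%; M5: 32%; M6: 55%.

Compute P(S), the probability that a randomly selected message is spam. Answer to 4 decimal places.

0.3789

Summing over the partition,
P(S) = P(S|M1)·P(M1) + P(S|M2)·P(M2) + P(S|M3)·P(M3) + P(S|M4)·P(M4) + P(S|M5)·P(M5) + P(S|M6)·P(M6)
      = 0.5·0.336 + 0.14·0.193 + 0.21·0.058 + 0.16·0.111 + 0.32·0.053 + 0.55·0.249
      = 0.168 + 0.02702 + 0.01218 + 0.01776 + 0.01696 + 0.13695 = 0.37887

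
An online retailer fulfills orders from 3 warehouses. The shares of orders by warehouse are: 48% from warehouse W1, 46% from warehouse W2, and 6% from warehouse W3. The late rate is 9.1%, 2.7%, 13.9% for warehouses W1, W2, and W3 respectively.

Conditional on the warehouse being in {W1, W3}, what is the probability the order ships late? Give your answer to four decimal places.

Let S = {W1, W3}.
P(S) = 0.48 + 0.06 = 0.54.
P(L ∩ S) = 0.091·0.48 + 0.139·0.06 = 0.04368 + 0.00834 = 0.05202.
P(L | S) = 0.05202 / 0.54 = 0.096333…

P(L|S) ≈ 0.0963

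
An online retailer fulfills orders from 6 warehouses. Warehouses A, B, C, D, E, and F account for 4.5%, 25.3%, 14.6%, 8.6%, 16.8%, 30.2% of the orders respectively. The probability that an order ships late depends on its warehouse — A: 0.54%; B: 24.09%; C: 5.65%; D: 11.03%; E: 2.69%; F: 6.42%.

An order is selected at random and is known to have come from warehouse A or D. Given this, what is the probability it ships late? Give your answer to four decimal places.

0.0743

Let S = {A, D}.
P(S) = 0.045 + 0.086 = 0.131.
P(L ∩ S) = 0.0054·0.045 + 0.1103·0.086 = 0.000243 + 0.0094858 = 0.0097288.
P(L | S) = 0.0097288 / 0.131 = 0.074266…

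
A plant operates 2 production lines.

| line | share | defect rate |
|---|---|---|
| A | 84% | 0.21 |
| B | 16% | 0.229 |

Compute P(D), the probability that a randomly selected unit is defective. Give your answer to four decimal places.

0.2130

By the law of total probability,
P(D) = P(D|A)·P(A) + P(D|B)·P(B)
      = 0.21·0.84 + 0.229·0.16
      = 0.1764 + 0.03664 = 0.21304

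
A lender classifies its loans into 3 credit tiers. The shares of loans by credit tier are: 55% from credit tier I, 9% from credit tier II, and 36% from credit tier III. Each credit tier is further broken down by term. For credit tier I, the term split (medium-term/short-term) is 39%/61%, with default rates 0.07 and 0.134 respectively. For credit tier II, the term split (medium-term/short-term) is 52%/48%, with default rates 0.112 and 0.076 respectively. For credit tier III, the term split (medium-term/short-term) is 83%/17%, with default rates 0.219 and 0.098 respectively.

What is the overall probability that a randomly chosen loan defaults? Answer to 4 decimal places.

0.1399

P(D|I) = 0.39·0.07 + 0.61·0.134 = 0.0273 + 0.08174 = 0.10904
P(D|II) = 0.52·0.112 + 0.48·0.076 = 0.05824 + 0.03648 = 0.09472
P(D|III) = 0.83·0.219 + 0.17·0.098 = 0.18177 + 0.01666 = 0.19843
Then overall,
P(D) = 0.55·0.10904 + 0.09·0.09472 + 0.36·0.19843
      = 0.059972 + 0.0085248 + 0.0714348 = 0.1399316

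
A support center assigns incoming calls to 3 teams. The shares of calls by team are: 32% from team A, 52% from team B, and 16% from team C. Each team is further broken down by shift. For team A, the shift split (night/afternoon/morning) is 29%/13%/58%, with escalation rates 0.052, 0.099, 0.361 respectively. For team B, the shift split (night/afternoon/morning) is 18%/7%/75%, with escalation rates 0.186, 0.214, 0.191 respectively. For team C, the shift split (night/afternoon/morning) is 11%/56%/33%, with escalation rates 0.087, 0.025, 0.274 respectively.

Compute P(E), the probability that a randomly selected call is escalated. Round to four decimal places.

P(E|A) = 0.29·0.052 + 0.13·0.099 + 0.58·0.361 = 0.01508 + 0.01287 + 0.20938 = 0.23733
P(E|B) = 0.18·0.186 + 0.07·0.214 + 0.75·0.191 = 0.03348 + 0.01498 + 0.14325 = 0.19171
P(E|C) = 0.11·0.087 + 0.56·0.025 + 0.33·0.274 = 0.00957 + 0.014 + 0.09042 = 0.11399
Then overall,
P(E) = 0.32·0.23733 + 0.52·0.19171 + 0.16·0.11399
      = 0.0759456 + 0.0996892 + 0.0182384 = 0.1938732

P(E) ≈ 0.1939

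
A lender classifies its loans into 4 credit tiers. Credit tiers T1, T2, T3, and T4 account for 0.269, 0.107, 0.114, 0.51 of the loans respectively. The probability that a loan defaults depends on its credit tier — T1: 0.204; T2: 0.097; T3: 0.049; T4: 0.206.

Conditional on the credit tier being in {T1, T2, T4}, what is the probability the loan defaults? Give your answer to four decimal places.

P(D|S) ≈ 0.1922

Let S = {T1, T2, T4}.
P(S) = 0.269 + 0.107 + 0.51 = 0.886.
P(D ∩ S) = 0.204·0.269 + 0.097·0.107 + 0.206·0.51 = 0.054876 + 0.010379 + 0.10506 = 0.170315.
P(D | S) = 0.170315 / 0.886 = 0.192229…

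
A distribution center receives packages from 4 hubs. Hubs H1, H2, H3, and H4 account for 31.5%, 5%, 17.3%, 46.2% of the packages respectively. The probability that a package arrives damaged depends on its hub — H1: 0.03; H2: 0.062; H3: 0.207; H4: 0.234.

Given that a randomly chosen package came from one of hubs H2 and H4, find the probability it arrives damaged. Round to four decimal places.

0.2172

Let S = {H2, H4}.
P(S) = 0.05 + 0.462 = 0.512.
P(D ∩ S) = 0.062·0.05 + 0.234·0.462 = 0.0031 + 0.108108 = 0.111208.
P(D | S) = 0.111208 / 0.512 = 0.217203…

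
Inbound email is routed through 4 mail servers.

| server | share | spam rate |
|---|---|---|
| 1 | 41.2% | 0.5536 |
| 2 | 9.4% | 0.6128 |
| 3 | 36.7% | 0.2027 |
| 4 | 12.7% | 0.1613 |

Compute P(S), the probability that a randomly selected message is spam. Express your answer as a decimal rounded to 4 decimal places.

P(S) ≈ 0.3806

Summing over the partition,
P(S) = P(S|1)·P(1) + P(S|2)·P(2) + P(S|3)·P(3) + P(S|4)·P(4)
      = 0.5536·0.412 + 0.6128·0.094 + 0.2027·0.367 + 0.1613·0.127
      = 0.2280832 + 0.0576032 + 0.0743909 + 0.0204851 = 0.3805624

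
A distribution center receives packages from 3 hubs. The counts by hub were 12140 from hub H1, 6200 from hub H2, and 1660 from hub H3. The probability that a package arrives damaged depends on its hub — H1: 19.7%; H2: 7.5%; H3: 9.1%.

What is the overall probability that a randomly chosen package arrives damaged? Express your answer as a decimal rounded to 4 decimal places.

0.1504

Total: 12140 + 6200 + 1660 = 20000.
P(H1) = 12140/20000 = 0.607. P(H2) = 6200/20000 = 0.31. P(H3) = 1660/20000 = 0.083.
P(D) = P(D|H1)·P(H1) + P(D|H2)·P(H2) + P(D|H3)·P(H3)
      = 0.197·0.607 + 0.075·0.31 + 0.091·0.083
      = 0.119579 + 0.02325 + 0.007553 = 0.150382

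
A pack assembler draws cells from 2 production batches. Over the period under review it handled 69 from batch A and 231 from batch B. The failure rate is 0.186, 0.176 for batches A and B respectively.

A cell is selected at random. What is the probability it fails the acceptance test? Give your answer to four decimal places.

P(F) ≈ 0.1783

Total: 69 + 231 = 300.
P(A) = 69/300 = 0.23. P(B) = 231/300 = 0.77.
P(F) = P(F|A)·P(A) + P(F|B)·P(B)
      = 0.186·0.23 + 0.176·0.77
      = 0.04278 + 0.13552 = 0.1783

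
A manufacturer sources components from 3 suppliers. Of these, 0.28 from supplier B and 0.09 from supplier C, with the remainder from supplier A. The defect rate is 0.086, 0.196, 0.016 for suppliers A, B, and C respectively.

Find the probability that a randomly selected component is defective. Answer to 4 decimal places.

P(A) = 1 − (0.28 + 0.09) = 0.63.
By the law of total probability,
P(D) = P(D|A)·P(A) + P(D|B)·P(B) + P(D|C)·P(C)
      = 0.086·0.63 + 0.196·0.28 + 0.016·0.09
      = 0.05418 + 0.05488 + 0.00144 = 0.1105

P(D) ≈ 0.1105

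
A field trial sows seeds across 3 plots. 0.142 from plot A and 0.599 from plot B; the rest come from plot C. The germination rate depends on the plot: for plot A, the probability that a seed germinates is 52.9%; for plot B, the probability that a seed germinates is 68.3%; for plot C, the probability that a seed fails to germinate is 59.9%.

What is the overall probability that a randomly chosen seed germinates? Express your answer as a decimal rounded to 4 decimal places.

0.5881

P(C) = 1 − (0.142 + 0.599) = 0.259.
P(G|C) = 1 − 0.599 = 0.401.
P(G) = P(G|A)·P(A) + P(G|B)·P(B) + P(G|C)·P(C)
      = 0.529·0.142 + 0.683·0.599 + 0.401·0.259
      = 0.075118 + 0.409117 + 0.103859 = 0.588094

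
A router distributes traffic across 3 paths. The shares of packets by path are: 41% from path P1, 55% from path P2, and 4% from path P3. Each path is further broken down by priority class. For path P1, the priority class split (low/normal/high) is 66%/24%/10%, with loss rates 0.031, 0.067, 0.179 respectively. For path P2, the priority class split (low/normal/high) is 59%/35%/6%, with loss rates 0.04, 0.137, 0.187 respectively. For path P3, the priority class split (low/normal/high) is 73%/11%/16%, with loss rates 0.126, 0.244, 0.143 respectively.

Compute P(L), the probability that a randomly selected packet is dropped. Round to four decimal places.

0.0735

P(L|P1) = 0.66·0.031 + 0.24·0.067 + 0.1·0.179 = 0.02046 + 0.01608 + 0.0179 = 0.05444
P(L|P2) = 0.59·0.04 + 0.35·0.137 + 0.06·0.187 = 0.0236 + 0.04795 + 0.01122 = 0.08277
P(L|P3) = 0.73·0.126 + 0.11·0.244 + 0.16·0.143 = 0.09198 + 0.02684 + 0.02288 = 0.1417
By total probability over the outer partition,
P(L) = 0.41·0.05444 + 0.55·0.08277 + 0.04·0.1417
      = 0.0223204 + 0.0455235 + 0.005668 = 0.0735119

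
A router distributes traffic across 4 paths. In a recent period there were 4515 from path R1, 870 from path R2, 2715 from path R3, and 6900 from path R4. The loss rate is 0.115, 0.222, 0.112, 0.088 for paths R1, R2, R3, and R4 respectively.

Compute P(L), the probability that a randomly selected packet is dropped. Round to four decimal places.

0.1082

Total: 4515 + 870 + 2715 + 6900 = 15000.
P(R1) = 4515/15000 = 0.301. P(R2) = 870/15000 = 0.058. P(R3) = 2715/15000 = 0.181. P(R4) = 6900/15000 = 0.46.
Using total probability over the partition,
P(L) = P(L|R1)·P(R1) + P(L|R2)·P(R2) + P(L|R3)·P(R3) + P(L|R4)·P(R4)
      = 0.115·0.301 + 0.222·0.058 + 0.112·0.181 + 0.088·0.46
      = 0.034615 + 0.012876 + 0.020272 + 0.04048 = 0.108243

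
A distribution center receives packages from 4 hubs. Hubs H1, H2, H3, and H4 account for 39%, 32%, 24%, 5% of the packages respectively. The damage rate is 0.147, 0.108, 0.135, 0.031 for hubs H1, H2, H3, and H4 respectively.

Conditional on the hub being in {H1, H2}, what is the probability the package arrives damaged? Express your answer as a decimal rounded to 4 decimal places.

Let S = {H1, H2}.
P(S) = 0.39 + 0.32 = 0.71.
P(D ∩ S) = 0.147·0.39 + 0.108·0.32 = 0.05733 + 0.03456 = 0.09189.
P(D | S) = 0.09189 / 0.71 = 0.129423…

P(D|S) ≈ 0.1294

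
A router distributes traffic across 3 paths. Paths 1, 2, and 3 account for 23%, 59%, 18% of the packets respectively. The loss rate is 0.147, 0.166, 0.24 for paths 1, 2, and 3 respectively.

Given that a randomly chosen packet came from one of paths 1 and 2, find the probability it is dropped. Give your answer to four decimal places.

P(L|S) ≈ 0.1607

Let S = {1, 2}.
P(S) = 0.23 + 0.59 = 0.82.
P(L ∩ S) = 0.147·0.23 + 0.166·0.59 = 0.03381 + 0.09794 = 0.13175.
P(L | S) = 0.13175 / 0.82 = 0.160671…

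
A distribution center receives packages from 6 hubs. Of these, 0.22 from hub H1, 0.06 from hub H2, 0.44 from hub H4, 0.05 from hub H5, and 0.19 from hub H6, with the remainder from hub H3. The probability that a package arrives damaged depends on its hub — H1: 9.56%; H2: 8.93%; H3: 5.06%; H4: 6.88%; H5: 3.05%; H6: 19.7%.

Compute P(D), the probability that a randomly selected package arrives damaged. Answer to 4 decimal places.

0.0976

P(H3) = 1 − (0.22 + 0.06 + 0.44 + 0.05 + 0.19) = 0.04.
Summing over the partition,
P(D) = P(D|H1)·P(H1) + P(D|H2)·P(H2) + P(D|H3)·P(H3) + P(D|H4)·P(H4) + P(D|H5)·P(H5) + P(D|H6)·P(H6)
      = 0.0956·0.22 + 0.0893·0.06 + 0.0506·0.04 + 0.0688·0.44 + 0.0305·0.05 + 0.197·0.19
      = 0.021032 + 0.005358 + 0.002024 + 0.030272 + 0.001525 + 0.03743 = 0.097641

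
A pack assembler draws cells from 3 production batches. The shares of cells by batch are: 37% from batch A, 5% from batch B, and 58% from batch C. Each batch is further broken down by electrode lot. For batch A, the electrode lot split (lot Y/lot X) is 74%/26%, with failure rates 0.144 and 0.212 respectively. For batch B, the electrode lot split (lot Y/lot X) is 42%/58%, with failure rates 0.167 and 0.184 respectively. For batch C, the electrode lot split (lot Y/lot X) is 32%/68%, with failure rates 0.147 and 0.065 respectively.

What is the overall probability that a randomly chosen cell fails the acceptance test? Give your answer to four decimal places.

0.1216

P(F|A) = 0.74·0.144 + 0.26·0.212 = 0.10656 + 0.05512 = 0.16168
P(F|B) = 0.42·0.167 + 0.58·0.184 = 0.07014 + 0.10672 = 0.17686
P(F|C) = 0.32·0.147 + 0.68·0.065 = 0.04704 + 0.0442 = 0.09124
Then overall,
P(F) = 0.37·0.16168 + 0.05·0.17686 + 0.58·0.09124
      = 0.0598216 + 0.008843 + 0.0529192 = 0.1215838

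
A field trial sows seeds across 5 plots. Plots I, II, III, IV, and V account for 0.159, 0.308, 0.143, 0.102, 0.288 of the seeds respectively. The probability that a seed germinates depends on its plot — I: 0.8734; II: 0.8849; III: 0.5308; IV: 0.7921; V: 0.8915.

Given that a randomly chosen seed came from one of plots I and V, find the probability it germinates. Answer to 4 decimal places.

P(G|S) ≈ 0.8851

Let S = {I, V}.
P(S) = 0.159 + 0.288 = 0.447.
P(G ∩ S) = 0.8734·0.159 + 0.8915·0.288 = 0.1388706 + 0.256752 = 0.3956226.
P(G | S) = 0.3956226 / 0.447 = 0.885062…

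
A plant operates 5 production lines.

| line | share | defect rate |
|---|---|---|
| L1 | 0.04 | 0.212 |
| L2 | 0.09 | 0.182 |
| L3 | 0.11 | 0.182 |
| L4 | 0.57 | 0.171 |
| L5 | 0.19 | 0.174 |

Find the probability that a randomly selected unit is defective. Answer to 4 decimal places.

P(D) = P(D|L1)·P(L1) + P(D|L2)·P(L2) + P(D|L3)·P(L3) + P(D|L4)·P(L4) + P(D|L5)·P(L5)
      = 0.212·0.04 + 0.182·0.09 + 0.182·0.11 + 0.171·0.57 + 0.174·0.19
      = 0.00848 + 0.01638 + 0.02002 + 0.09747 + 0.03306 = 0.17541

0.1754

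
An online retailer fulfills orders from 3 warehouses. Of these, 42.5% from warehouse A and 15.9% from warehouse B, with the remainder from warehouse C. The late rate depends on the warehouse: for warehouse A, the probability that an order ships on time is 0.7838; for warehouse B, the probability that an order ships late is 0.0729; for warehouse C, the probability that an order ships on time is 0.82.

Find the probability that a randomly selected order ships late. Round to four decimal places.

P(C) = 1 − (0.425 + 0.159) = 0.416.
P(L|A) = 1 − 0.7838 = 0.2162.
P(L|C) = 1 − 0.82 = 0.18.
Summing over the partition,
P(L) = P(L|A)·P(A) + P(L|B)·P(B) + P(L|C)·P(C)
      = 0.2162·0.425 + 0.0729·0.159 + 0.18·0.416
      = 0.091885 + 0.0115911 + 0.07488 = 0.1783561

0.1784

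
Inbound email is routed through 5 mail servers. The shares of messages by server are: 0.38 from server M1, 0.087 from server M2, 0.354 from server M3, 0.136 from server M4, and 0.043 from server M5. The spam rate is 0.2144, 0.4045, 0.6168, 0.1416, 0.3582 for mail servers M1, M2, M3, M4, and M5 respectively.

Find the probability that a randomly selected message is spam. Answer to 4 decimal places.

P(S) ≈ 0.3697

P(S) = P(S|M1)·P(M1) + P(S|M2)·P(M2) + P(S|M3)·P(M3) + P(S|M4)·P(M4) + P(S|M5)·P(M5)
      = 0.2144·0.38 + 0.4045·0.087 + 0.6168·0.354 + 0.1416·0.136 + 0.3582·0.043
      = 0.081472 + 0.0351915 + 0.2183472 + 0.0192576 + 0.0154026 = 0.3696709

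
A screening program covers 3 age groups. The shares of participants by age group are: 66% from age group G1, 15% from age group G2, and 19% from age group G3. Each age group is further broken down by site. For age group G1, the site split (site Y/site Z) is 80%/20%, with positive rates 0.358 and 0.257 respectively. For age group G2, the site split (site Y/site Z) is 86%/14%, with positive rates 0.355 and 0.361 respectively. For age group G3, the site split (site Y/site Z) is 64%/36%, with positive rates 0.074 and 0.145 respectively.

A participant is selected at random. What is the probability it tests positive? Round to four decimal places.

P(T|G1) = 0.8·0.358 + 0.2·0.257 = 0.2864 + 0.0514 = 0.3378
P(T|G2) = 0.86·0.355 + 0.14·0.361 = 0.3053 + 0.05054 = 0.35584
P(T|G3) = 0.64·0.074 + 0.36·0.145 = 0.04736 + 0.0522 = 0.09956
By total probability over the outer partition,
P(T) = 0.66·0.3378 + 0.15·0.35584 + 0.19·0.09956
      = 0.222948 + 0.053376 + 0.0189164 = 0.2952404

P(T) ≈ 0.2952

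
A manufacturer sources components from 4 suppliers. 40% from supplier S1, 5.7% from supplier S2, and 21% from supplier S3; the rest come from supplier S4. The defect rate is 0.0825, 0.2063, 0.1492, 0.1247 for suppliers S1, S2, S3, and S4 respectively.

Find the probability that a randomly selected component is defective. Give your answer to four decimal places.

P(D) ≈ 0.1176

P(S4) = 1 − (0.4 + 0.057 + 0.21) = 0.333.
P(D) = P(D|S1)·P(S1) + P(D|S2)·P(S2) + P(D|S3)·P(S3) + P(D|S4)·P(S4)
      = 0.0825·0.4 + 0.2063·0.057 + 0.1492·0.21 + 0.1247·0.333
      = 0.033 + 0.0117591 + 0.031332 + 0.0415251 = 0.1176162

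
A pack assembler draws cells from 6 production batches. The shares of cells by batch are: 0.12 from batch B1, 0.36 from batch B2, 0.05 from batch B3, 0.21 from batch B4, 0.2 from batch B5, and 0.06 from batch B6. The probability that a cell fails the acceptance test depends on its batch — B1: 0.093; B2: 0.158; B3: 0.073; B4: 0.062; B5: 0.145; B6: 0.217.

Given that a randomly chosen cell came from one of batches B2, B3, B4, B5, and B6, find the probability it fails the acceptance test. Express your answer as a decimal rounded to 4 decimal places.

0.1313

Let S = {B2, B3, B4, B5, B6}.
P(S) = 0.36 + 0.05 + 0.21 + 0.2 + 0.06 = 0.88.
P(F ∩ S) = 0.158·0.36 + 0.073·0.05 + 0.062·0.21 + 0.145·0.2 + 0.217·0.06 = 0.05688 + 0.00365 + 0.01302 + 0.029 + 0.01302 = 0.11557.
P(F | S) = 0.11557 / 0.88 = 0.131330…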